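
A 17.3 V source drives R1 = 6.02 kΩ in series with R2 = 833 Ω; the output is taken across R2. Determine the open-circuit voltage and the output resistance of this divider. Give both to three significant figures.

V_th is the open-circuit tap voltage: 17.3 × 833/(6020 + 833) = 2.10 V.
With the supply zeroed, R1 and R2 appear in parallel from the tap: R_th = R1‖R2 = (6020 × 833)/6853 = 732 Ω.

V_th = 2.10 V, R_th = 732 Ω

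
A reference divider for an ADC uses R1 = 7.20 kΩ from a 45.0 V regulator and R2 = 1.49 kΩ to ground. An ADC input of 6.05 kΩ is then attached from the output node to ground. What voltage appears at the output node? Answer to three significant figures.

V_out ≈ 6.41 V

The load sits in parallel with R2: R2‖R_L = (1.49 × 6.05) / (1.49 + 6.05) = 1.196 kΩ.
V_out = 45.0 × 1.196 / (7.20 + 1.196) = 45.0 × 1.196/8.396 = 6.41 V.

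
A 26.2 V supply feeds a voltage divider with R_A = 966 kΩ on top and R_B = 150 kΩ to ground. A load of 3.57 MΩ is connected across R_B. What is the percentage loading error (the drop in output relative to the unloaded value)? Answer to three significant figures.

3.51 %

The divider's output (Thévenin) resistance is R_A‖R_B = 129.8 kΩ.
Fractional drop under load = R_th/(R_th + R_L) = 129.8 / (129.8 + 3570) = 0.03509.
So the output falls by 3.51 %.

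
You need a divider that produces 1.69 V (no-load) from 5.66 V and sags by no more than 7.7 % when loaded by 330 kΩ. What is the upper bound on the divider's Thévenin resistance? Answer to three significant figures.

R_th ≤ 27.5 kΩ

Loading drop = R_th/(R_th + R_L) ≤ 0.0770, so R_th ≤ R_L · ε/(1−ε) = 330 kΩ × 0.0770/0.9230 = 27.5 kΩ.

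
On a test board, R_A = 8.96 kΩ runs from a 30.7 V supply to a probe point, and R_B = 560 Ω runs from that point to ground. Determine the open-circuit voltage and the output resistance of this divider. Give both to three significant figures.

V_th = 1.81 V, R_th = 527 Ω

V_th is the open-circuit tap voltage: 30.7 × 560/(8960 + 560) = 1.81 V.
With the supply zeroed, R_A and R_B appear in parallel from the tap: R_th = R_A‖R_B = (8960 × 560)/9520 = 527 Ω.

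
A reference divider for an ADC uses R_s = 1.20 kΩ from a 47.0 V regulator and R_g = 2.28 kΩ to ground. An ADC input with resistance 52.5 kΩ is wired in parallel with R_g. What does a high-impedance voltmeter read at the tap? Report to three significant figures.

V_out ≈ 30.3 V

The load sits in parallel with R_g: R_g‖R_L = (2.28 × 52.5) / (2.28 + 52.5) = 2.185 kΩ.
V_out = 47.0 × 2.185 / (1.20 + 2.185) = 47.0 × 2.185/3.385 = 30.3 V.
(Unloaded it would have been 30.8 V.)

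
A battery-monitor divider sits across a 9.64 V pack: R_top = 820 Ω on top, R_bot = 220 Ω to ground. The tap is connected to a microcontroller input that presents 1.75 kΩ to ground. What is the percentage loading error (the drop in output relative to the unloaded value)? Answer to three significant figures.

9.02 %

Unloaded V = 9.64 × 220/1040 = 2.0392 V.
Loaded: R_bot‖R_L = 195.4 Ω, giving V = 9.64 × 195.4/1015 = 1.8553 V.
Drop = (2.0392 − 1.8553) / 2.0392 = 9.02 %.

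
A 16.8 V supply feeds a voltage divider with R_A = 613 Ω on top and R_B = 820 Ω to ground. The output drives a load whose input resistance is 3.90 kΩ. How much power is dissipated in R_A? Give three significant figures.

P ≈ 104 mW

Total resistance from the source is R_A + (R_B‖R_L) = 1291 Ω, so I = 16.8/1291 Ω = 13.02 mA.
P = I²·R_A = (13.02 mA)² × 613 Ω = 104 mW.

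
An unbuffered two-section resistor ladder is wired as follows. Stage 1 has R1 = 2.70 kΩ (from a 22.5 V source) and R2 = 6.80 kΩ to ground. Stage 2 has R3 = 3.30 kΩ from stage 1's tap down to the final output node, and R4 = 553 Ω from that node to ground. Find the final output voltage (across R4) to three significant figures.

Stage 2 presents R3+R4 = 3853 Ω as a load on stage 1's tap.
Stage 1's lower leg becomes R2‖(R3+R4) = 2459 Ω, so V_mid = 22.5 × 2459/5159 = 10.73 V.
Stage 2 is itself unloaded: V_out = V_mid × R4/(R3+R4) = 10.73 × 553/3853 = 1.54 V.

V_out ≈ 1.54 V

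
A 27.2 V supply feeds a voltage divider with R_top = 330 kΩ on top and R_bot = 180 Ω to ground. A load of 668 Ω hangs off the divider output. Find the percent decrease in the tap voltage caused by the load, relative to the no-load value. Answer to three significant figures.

21.2 %

The divider's output (Thévenin) resistance is R_top‖R_bot = 179.9 Ω.
Fractional drop under load = R_th/(R_th + R_L) = 179.9 / (179.9 + 668) = 0.2122.
So the output falls by 21.2 %.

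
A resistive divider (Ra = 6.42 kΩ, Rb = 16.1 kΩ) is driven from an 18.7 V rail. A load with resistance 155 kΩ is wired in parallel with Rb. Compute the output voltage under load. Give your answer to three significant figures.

V_out ≈ 13.0 V

The load sits in parallel with Rb: Rb‖R_L = (16.1 × 155) / (16.1 + 155) = 14.59 kΩ.
V_out = 18.7 × 14.59 / (6.42 + 14.59) = 18.7 × 14.59/21.01 = 13.0 V.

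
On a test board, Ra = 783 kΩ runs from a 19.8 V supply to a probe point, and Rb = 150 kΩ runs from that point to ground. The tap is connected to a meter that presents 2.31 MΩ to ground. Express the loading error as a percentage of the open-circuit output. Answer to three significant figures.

The divider's output (Thévenin) resistance is Ra‖Rb = 125.9 kΩ.
Fractional drop under load = R_th/(R_th + R_L) = 125.9 / (125.9 + 2310) = 0.05168.
So the output falls by 5.17 %.

5.17 %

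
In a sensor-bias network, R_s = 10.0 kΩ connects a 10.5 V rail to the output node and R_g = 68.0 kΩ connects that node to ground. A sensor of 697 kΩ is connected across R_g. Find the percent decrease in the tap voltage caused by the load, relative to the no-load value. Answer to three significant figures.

The divider's output (Thévenin) resistance is R_s‖R_g = 8.718 kΩ.
Fractional drop under load = R_th/(R_th + R_L) = 8.718 / (8.718 + 697) = 0.01235.
So the output falls by 1.24 %.

1.24 %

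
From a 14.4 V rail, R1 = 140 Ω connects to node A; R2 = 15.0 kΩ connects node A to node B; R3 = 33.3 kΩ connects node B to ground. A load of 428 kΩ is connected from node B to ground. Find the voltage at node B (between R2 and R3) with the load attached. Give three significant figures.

At node B, R3 is in parallel with the load: R3‖R_L = 30900 Ω.
Below node A the resistance is R2 + (R3‖R_L) = 45900 Ω, so V_A = 14.4 × 45900/46040 = 14.36 V.
Then V_B = V_A × (R3‖R_L)/(R2 + R3‖R_L) = 14.36 × 30900/45900 = 9.66 V.

V ≈ 9.66 V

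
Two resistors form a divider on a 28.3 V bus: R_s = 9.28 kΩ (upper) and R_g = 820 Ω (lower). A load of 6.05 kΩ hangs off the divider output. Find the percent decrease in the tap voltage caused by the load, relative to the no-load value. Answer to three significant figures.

11.1 %

Unloaded V = 28.3 × 820/10100 = 2.2976 V.
Loaded: R_g‖R_L = 722.1 Ω, giving V = 28.3 × 722.1/10000 = 2.0432 V.
Drop = (2.2976 − 2.0432) / 2.2976 = 11.1 %.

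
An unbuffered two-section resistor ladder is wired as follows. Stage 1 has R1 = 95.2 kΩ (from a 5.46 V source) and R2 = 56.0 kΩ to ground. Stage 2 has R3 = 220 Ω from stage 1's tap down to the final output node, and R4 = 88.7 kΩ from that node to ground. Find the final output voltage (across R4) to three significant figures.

Stage 2 presents R3+R4 = 88920 Ω as a load on stage 1's tap.
Stage 1's lower leg becomes R2‖(R3+R4) = 34360 Ω, so V_mid = 5.46 × 34360/129600 = 1.448 V.
Stage 2 is itself unloaded: V_out = V_mid × R4/(R3+R4) = 1.448 × 88700/88920 = 1.44 V.

V_out ≈ 1.44 V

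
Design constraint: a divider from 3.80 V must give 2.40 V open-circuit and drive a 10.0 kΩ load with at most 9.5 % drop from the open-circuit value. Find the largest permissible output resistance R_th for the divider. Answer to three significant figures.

Loading drop = R_th/(R_th + R_L) ≤ 0.0950, so R_th ≤ R_L · ε/(1−ε) = 10.0 kΩ × 0.0950/0.9050 = 1.05 kΩ.

R_th ≤ 1.05 kΩ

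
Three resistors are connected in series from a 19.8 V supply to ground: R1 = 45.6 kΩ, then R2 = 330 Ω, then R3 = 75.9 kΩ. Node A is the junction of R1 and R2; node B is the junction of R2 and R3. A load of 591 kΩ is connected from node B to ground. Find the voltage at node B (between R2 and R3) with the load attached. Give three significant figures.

At node B, R3 is in parallel with the load: R3‖R_L = 67260 Ω.
Below node A the resistance is R2 + (R3‖R_L) = 67590 Ω, so V_A = 19.8 × 67590/113200 = 11.82 V.
Then V_B = V_A × (R3‖R_L)/(R2 + R3‖R_L) = 11.82 × 67260/67590 = 11.8 V.

V ≈ 11.8 V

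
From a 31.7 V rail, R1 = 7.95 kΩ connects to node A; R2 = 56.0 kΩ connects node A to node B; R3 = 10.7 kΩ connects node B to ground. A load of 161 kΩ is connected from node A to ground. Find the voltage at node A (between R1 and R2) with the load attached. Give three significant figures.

Below node A the series string R2+R3 = 66.70 kΩ sits in parallel with the 161 kΩ load: 47.16 kΩ.
V_A = 31.7 × 47.16/(7.95 + 47.16) = 27.1 V.

V ≈ 27.1 V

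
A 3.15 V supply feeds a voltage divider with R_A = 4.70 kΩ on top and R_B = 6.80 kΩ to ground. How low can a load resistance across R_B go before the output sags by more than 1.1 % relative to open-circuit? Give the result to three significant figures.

R_L(min) ≈ 250 kΩ

Output resistance R_th = R_A‖R_B = (4.70 × 6.80)/11.50 = 2.779 kΩ.
The fractional drop is R_th/(R_th + R_L); requiring this ≤ 0.0110 gives R_L ≥ R_th(1/0.0110 − 1) = 2.779 × 89.91 = 250 kΩ.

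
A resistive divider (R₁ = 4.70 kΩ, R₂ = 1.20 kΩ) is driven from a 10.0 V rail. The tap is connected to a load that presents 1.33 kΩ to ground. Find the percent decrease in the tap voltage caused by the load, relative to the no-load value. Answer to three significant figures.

41.8 %

The divider's output (Thévenin) resistance is R₁‖R₂ = 0.9559 kΩ.
Fractional drop under load = R_th/(R_th + R_L) = 0.9559 / (0.9559 + 1.33) = 0.4182.
So the output falls by 41.8 %.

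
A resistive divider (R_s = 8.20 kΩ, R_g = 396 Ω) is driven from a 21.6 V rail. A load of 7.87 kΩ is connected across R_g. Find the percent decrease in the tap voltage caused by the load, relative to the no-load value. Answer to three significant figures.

4.58 %

The divider's output (Thévenin) resistance is R_s‖R_g = 377.8 Ω.
Fractional drop under load = R_th/(R_th + R_L) = 377.8 / (377.8 + 7870) = 0.04580.
So the output falls by 4.58 %.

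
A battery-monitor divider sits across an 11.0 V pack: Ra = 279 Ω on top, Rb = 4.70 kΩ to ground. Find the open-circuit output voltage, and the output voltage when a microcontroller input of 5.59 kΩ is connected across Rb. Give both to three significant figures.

Unloaded: 10.4 V; loaded: 9.92 V

Open-circuit: V = 11.0 × 4700/(279 + 4700) = 10.4 V.
With the load, Rb becomes Rb‖R_L = 2553 Ω, so V = 11.0 × 2553/2832 = 9.92 V.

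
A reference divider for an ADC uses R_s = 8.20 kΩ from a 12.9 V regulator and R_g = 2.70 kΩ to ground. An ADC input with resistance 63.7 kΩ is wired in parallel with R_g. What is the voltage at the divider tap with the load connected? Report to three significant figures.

V_out ≈ 3.10 V

The load sits in parallel with R_g: R_g‖R_L = (2.70 × 63.7) / (2.70 + 63.7) = 2.590 kΩ.
V_out = 12.9 × 2.590 / (8.20 + 2.590) = 12.9 × 2.590/10.79 = 3.10 V.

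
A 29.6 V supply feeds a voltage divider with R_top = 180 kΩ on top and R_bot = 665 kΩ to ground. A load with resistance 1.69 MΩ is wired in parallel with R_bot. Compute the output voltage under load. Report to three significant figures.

The load sits in parallel with R_bot: R_bot‖R_L = (665 × 1690) / (665 + 1690) = 477.2 kΩ.
V_out = 29.6 × 477.2 / (180 + 477.2) = 29.6 × 477.2/657.2 = 21.5 V.

V_out ≈ 21.5 V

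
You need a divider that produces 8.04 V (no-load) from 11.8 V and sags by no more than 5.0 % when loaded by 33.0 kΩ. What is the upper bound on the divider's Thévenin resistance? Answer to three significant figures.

Loading drop = R_th/(R_th + R_L) ≤ 0.0500, so R_th ≤ R_L · ε/(1−ε) = 33.0 kΩ × 0.0500/0.9500 = 1.74 kΩ.
(Any R1, R2 with R2/(R1+R2) = 0.681 and R1‖R2 ≤ 1.74 kΩ will meet the spec.)

R_th ≤ 1.74 kΩ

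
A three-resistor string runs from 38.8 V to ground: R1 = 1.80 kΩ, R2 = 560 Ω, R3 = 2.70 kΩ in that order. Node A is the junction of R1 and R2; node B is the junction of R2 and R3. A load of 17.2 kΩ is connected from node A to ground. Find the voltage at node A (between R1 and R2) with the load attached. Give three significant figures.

V ≈ 23.4 V

Below node A the series string R2+R3 = 3260 Ω sits in parallel with the 17200 Ω load: 2741 Ω.
V_A = 38.8 × 2741/(1800 + 2741) = 23.4 V.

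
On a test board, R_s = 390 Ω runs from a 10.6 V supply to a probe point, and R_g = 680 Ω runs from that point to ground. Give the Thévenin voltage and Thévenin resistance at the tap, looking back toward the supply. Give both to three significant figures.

V_th = 6.74 V, R_th = 248 Ω

V_th is the open-circuit tap voltage: 10.6 × 680/(390 + 680) = 6.74 V.
With the supply zeroed, R_s and R_g appear in parallel from the tap: R_th = R_s‖R_g = (390 × 680)/1070 = 248 Ω.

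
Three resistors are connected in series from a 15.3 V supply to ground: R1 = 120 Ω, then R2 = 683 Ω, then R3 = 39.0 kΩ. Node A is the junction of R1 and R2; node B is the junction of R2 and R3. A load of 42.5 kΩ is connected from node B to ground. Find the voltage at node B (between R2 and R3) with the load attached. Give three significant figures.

V ≈ 14.7 V

At node B, R3 is in parallel with the load: R3‖R_L = 20340 Ω.
Below node A the resistance is R2 + (R3‖R_L) = 21020 Ω, so V_A = 15.3 × 21020/21140 = 15.21 V.
Then V_B = V_A × (R3‖R_L)/(R2 + R3‖R_L) = 15.21 × 20340/21020 = 14.7 V.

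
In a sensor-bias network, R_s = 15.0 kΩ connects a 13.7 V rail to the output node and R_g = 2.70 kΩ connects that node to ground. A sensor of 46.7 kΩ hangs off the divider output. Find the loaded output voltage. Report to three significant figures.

The load sits in parallel with R_g: R_g‖R_L = (2.70 × 46.7) / (2.70 + 46.7) = 2.552 kΩ.
V_out = 13.7 × 2.552 / (15.0 + 2.552) = 13.7 × 2.552/17.55 = 1.99 V.
(Unloaded it would have been 2.09 V.)

V_out ≈ 1.99 V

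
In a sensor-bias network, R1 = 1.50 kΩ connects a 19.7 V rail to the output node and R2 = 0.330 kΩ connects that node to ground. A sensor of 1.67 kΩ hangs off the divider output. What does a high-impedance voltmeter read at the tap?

The load sits in parallel with R2: R2‖R_L = (330 × 1670) / (330 + 1670) = 275.6 Ω.
V_out = 19.7 × 275.6 / (1500 + 275.6) = 19.7 × 275.6/1776 = 3.06 V.
(Unloaded it would have been 3.55 V.)

V_out ≈ 3.06 V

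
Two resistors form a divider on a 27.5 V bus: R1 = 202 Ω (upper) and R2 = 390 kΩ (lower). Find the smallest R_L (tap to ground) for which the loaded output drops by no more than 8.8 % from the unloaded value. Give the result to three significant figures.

Output resistance R_th = R1‖R2 = (202 × 390000)/390200 = 201.9 Ω.
The fractional drop is R_th/(R_th + R_L); requiring this ≤ 0.0880 gives R_L ≥ R_th(1/0.0880 − 1) = 201.9 × 10.36 = 2.09 kΩ.

R_L(min) ≈ 2.09 kΩ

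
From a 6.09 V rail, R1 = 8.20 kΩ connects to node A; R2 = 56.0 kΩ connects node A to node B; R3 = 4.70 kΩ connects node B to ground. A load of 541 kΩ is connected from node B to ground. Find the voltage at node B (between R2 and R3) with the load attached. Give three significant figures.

V ≈ 0.412 V

At node B, R3 is in parallel with the load: R3‖R_L = 4.660 kΩ.
Below node A the resistance is R2 + (R3‖R_L) = 60.66 kΩ, so V_A = 6.09 × 60.66/68.86 = 5.365 V.
Then V_B = V_A × (R3‖R_L)/(R2 + R3‖R_L) = 5.365 × 4.660/60.66 = 0.412 V.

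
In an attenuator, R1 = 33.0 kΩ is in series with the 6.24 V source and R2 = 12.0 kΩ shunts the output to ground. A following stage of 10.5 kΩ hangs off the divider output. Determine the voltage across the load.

V_out ≈ 0.905 V

The load sits in parallel with R2: R2‖R_L = (12.0 × 10.5) / (12.0 + 10.5) = 5.600 kΩ.
V_out = 6.24 × 5.600 / (33.0 + 5.600) = 6.24 × 5.600/38.60 = 0.905 V.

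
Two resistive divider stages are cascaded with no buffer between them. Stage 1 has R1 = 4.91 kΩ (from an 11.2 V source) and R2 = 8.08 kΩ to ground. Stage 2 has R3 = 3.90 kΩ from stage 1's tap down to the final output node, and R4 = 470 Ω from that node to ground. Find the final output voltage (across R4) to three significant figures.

V_out ≈ 0.441 V

Stage 2 presents R3+R4 = 4370 Ω as a load on stage 1's tap.
Stage 1's lower leg becomes R2‖(R3+R4) = 2836 Ω, so V_mid = 11.2 × 2836/7746 = 4.101 V.
Stage 2 is itself unloaded: V_out = V_mid × R4/(R3+R4) = 4.101 × 470/4370 = 0.441 V.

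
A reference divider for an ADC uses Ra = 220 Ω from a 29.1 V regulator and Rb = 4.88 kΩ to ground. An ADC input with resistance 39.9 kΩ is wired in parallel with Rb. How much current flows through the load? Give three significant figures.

Rb‖R_L = 4348 Ω; V_out = 29.1 × 4348/4568 = 27.70 V.
I_L = V_out / R_L = 27.70 / 39.9 kΩ = 0.694 mA.

I_L ≈ 0.694 mA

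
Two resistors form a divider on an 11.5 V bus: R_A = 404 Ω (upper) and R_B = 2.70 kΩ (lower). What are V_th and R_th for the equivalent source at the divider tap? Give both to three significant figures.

V_th = 10.0 V, R_th = 351 Ω

V_th is the open-circuit tap voltage: 11.5 × 2700/(404 + 2700) = 10.0 V.
With the supply zeroed, R_A and R_B appear in parallel from the tap: R_th = R_A‖R_B = (404 × 2700)/3104 = 351 Ω.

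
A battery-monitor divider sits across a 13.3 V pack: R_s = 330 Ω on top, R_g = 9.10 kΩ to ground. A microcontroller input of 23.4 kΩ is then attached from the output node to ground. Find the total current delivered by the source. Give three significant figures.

I ≈ 1.93 mA

R_g‖R_L = 6552 Ω, so the source sees R_s + R_g‖R_L = 6882 Ω.
I = 13.3 V / 6882 Ω = 1.93 mA.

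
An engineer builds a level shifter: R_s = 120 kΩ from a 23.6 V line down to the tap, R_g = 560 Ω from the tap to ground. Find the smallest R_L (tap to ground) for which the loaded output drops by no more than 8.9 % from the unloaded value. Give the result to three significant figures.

Output resistance R_th = R_s‖R_g = (120000 × 560)/120600 = 557.4 Ω.
The fractional drop is R_th/(R_th + R_L); requiring this ≤ 0.0890 gives R_L ≥ R_th(1/0.0890 − 1) = 557.4 × 10.24 = 5.71 kΩ.

R_L(min) ≈ 5.71 kΩ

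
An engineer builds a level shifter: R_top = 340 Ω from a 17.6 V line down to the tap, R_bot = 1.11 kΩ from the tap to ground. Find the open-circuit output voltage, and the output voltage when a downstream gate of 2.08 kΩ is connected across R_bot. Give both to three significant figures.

Open-circuit: V = 17.6 × 1110/(340 + 1110) = 13.5 V.
With the load, R_bot becomes R_bot‖R_L = 723.8 Ω, so V = 17.6 × 723.8/1064 = 12.0 V.

Unloaded: 13.5 V; loaded: 12.0 V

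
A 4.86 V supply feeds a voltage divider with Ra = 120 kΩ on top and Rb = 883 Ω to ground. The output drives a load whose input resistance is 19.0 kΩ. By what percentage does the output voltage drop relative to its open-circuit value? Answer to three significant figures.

The divider's output (Thévenin) resistance is Ra‖Rb = 876.6 Ω.
Fractional drop under load = R_th/(R_th + R_L) = 876.6 / (876.6 + 19000) = 0.04410.
So the output falls by 4.41 %.

4.41 %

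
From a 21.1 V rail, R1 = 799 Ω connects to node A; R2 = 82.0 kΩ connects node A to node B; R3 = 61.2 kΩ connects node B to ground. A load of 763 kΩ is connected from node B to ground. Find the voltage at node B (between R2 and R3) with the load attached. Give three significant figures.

V ≈ 8.57 V

At node B, R3 is in parallel with the load: R3‖R_L = 56660 Ω.
Below node A the resistance is R2 + (R3‖R_L) = 138700 Ω, so V_A = 21.1 × 138700/139500 = 20.98 V.
Then V_B = V_A × (R3‖R_L)/(R2 + R3‖R_L) = 20.98 × 56660/138700 = 8.57 V.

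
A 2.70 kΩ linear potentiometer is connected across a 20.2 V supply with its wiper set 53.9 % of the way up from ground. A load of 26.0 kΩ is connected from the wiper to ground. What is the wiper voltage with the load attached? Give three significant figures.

V ≈ 10.6 V

The wiper splits the pot into (1−α)R = 1.245 kΩ above and αR = 1.455 kΩ below.
Lower section ‖ load = 1.378 kΩ.
V_wiper = 20.2 × 1.378/(1.245 + 1.378) = 10.6 V.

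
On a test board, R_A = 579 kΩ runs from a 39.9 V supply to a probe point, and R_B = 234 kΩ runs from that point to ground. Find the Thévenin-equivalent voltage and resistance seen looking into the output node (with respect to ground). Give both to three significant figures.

V_th is the open-circuit tap voltage: 39.9 × 234/(579 + 234) = 11.5 V.
With the supply zeroed, R_A and R_B appear in parallel from the tap: R_th = R_A‖R_B = (579 × 234)/813.0 = 167 kΩ.

V_th = 11.5 V, R_th = 167 kΩ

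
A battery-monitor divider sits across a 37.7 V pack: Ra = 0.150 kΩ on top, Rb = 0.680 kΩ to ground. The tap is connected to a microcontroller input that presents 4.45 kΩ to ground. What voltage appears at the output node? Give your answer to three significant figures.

The load sits in parallel with Rb: Rb‖R_L = (680 × 4450) / (680 + 4450) = 589.9 Ω.
V_out = 37.7 × 589.9 / (150 + 589.9) = 37.7 × 589.9/739.9 = 30.1 V.

V_out ≈ 30.1 V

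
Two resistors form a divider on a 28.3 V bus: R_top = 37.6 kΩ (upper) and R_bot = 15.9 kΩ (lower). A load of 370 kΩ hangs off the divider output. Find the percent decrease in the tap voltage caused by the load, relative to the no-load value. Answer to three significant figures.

2.93 %

The divider's output (Thévenin) resistance is R_top‖R_bot = 11.17 kΩ.
Fractional drop under load = R_th/(R_th + R_L) = 11.17 / (11.17 + 370) = 0.02932.
So the output falls by 2.93 %.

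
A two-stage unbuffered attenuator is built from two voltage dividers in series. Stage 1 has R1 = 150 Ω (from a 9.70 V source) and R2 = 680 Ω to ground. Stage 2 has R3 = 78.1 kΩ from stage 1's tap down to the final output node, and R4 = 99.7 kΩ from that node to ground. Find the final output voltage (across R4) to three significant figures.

Stage 2 presents R3+R4 = 177800 Ω as a load on stage 1's tap.
Stage 1's lower leg becomes R2‖(R3+R4) = 677.4 Ω, so V_mid = 9.70 × 677.4/827.4 = 7.941 V.
Stage 2 is itself unloaded: V_out = V_mid × R4/(R3+R4) = 7.941 × 99700/177800 = 4.45 V.

V_out ≈ 4.45 V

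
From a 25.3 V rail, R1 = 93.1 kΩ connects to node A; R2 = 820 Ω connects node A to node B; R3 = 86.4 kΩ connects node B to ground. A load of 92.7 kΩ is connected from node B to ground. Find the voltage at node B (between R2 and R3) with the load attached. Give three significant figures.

At node B, R3 is in parallel with the load: R3‖R_L = 44720 Ω.
Below node A the resistance is R2 + (R3‖R_L) = 45540 Ω, so V_A = 25.3 × 45540/138600 = 8.310 V.
Then V_B = V_A × (R3‖R_L)/(R2 + R3‖R_L) = 8.310 × 44720/45540 = 8.16 V.

V ≈ 8.16 V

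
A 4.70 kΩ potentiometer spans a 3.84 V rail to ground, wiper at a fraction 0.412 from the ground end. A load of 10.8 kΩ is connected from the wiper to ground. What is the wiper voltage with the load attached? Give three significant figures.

The wiper splits the pot into (1−α)R = 2.764 kΩ above and αR = 1.936 kΩ below.
Lower section ‖ load = 1.642 kΩ.
V_wiper = 3.84 × 1.642/(2.764 + 1.642) = 1.43 V.

V ≈ 1.43 V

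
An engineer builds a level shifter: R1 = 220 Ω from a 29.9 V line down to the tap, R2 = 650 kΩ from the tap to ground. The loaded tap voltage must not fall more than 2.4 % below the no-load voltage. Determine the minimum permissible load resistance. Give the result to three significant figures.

R_L(min) ≈ 8.94 kΩ

Output resistance R_th = R1‖R2 = (220 × 650000)/650200 = 219.9 Ω.
The fractional drop is R_th/(R_th + R_L); requiring this ≤ 0.0240 gives R_L ≥ R_th(1/0.0240 − 1) = 219.9 × 40.67 = 8.94 kΩ.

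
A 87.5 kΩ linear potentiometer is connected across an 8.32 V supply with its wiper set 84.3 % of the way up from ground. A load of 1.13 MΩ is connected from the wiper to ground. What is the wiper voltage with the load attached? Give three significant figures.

The wiper splits the pot into (1−α)R = 13.74 kΩ above and αR = 73.76 kΩ below.
Lower section ‖ load = 69.24 kΩ.
V_wiper = 8.32 × 69.24/(13.74 + 69.24) = 6.94 V.

V ≈ 6.94 V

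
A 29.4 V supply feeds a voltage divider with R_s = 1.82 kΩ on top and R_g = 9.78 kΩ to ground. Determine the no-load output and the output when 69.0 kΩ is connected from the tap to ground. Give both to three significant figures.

Open-circuit: V = 29.4 × 9.78/(1.82 + 9.78) = 24.8 V.
With the load, R_g becomes R_g‖R_L = 8.566 kΩ, so V = 29.4 × 8.566/10.39 = 24.2 V.

Unloaded: 24.8 V; loaded: 24.2 V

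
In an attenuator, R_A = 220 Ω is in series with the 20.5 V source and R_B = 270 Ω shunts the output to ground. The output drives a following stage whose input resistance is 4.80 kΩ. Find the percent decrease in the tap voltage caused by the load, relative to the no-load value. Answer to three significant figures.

2.46 %

The divider's output (Thévenin) resistance is R_A‖R_B = 121.2 Ω.
Fractional drop under load = R_th/(R_th + R_L) = 121.2 / (121.2 + 4800) = 0.02463.
So the output falls by 2.46 %.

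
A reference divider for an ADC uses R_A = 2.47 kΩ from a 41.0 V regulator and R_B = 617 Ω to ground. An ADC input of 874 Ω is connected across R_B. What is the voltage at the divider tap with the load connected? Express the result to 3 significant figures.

V_out ≈ 5.24 V

The load sits in parallel with R_B: R_B‖R_L = (617 × 874) / (617 + 874) = 361.7 Ω.
V_out = 41.0 × 361.7 / (2470 + 361.7) = 41.0 × 361.7/2832 = 5.24 V.
(Unloaded it would have been 8.19 V.)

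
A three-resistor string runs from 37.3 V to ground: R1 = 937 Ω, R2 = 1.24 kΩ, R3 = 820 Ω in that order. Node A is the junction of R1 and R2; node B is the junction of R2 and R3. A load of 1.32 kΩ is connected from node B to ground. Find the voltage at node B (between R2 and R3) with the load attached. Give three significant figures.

V ≈ 7.03 V

At node B, R3 is in parallel with the load: R3‖R_L = 505.8 Ω.
Below node A the resistance is R2 + (R3‖R_L) = 1746 Ω, so V_A = 37.3 × 1746/2683 = 24.27 V.
Then V_B = V_A × (R3‖R_L)/(R2 + R3‖R_L) = 24.27 × 505.8/1746 = 7.03 V.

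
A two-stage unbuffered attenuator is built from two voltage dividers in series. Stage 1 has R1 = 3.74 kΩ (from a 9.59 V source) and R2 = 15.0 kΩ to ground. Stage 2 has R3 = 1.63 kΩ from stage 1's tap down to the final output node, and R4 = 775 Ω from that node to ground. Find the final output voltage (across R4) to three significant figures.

Stage 2 presents R3+R4 = 2405 Ω as a load on stage 1's tap.
Stage 1's lower leg becomes R2‖(R3+R4) = 2073 Ω, so V_mid = 9.59 × 2073/5813 = 3.420 V.
Stage 2 is itself unloaded: V_out = V_mid × R4/(R3+R4) = 3.420 × 775/2405 = 1.10 V.

V_out ≈ 1.10 V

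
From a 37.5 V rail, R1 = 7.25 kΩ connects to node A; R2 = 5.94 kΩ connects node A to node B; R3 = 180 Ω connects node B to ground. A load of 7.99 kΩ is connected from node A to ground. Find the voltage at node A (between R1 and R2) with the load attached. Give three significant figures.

Below node A the series string R2+R3 = 6120 Ω sits in parallel with the 7990 Ω load: 3466 Ω.
V_A = 37.5 × 3466/(7250 + 3466) = 12.1 V.

V ≈ 12.1 V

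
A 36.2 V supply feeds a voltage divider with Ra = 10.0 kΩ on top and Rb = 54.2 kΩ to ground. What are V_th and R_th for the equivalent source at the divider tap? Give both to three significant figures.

V_th is the open-circuit tap voltage: 36.2 × 54.2/(10.0 + 54.2) = 30.6 V.
With the supply zeroed, Ra and Rb appear in parallel from the tap: R_th = Ra‖Rb = (10.0 × 54.2)/64.20 = 8.44 kΩ.

V_th = 30.6 V, R_th = 8.44 kΩ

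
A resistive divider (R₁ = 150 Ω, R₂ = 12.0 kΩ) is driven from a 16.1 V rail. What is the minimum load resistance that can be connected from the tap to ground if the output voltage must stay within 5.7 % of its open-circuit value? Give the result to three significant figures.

R_L(min) ≈ 2.45 kΩ

Output resistance R_th = R₁‖R₂ = (150 × 12000)/12150 = 148.1 Ω.
The fractional drop is R_th/(R_th + R_L); requiring this ≤ 0.0570 gives R_L ≥ R_th(1/0.0570 − 1) = 148.1 × 16.54 = 2.45 kΩ.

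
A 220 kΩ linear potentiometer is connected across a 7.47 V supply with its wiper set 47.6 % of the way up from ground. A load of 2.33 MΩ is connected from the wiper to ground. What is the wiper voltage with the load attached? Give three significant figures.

V ≈ 3.47 V

The wiper splits the pot into (1−α)R = 115.3 kΩ above and αR = 104.7 kΩ below.
Lower section ‖ load = 100.2 kΩ.
V_wiper = 7.47 × 100.2/(115.3 + 100.2) = 3.47 V.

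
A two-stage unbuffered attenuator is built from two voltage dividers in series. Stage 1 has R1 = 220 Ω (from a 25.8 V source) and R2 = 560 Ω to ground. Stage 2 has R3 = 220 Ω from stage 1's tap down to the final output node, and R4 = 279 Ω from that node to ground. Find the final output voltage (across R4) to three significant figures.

Stage 2 presents R3+R4 = 499.0 Ω as a load on stage 1's tap.
Stage 1's lower leg becomes R2‖(R3+R4) = 263.9 Ω, so V_mid = 25.8 × 263.9/483.9 = 14.07 V.
Stage 2 is itself unloaded: V_out = V_mid × R4/(R3+R4) = 14.07 × 279/499.0 = 7.87 V.

V_out ≈ 7.87 V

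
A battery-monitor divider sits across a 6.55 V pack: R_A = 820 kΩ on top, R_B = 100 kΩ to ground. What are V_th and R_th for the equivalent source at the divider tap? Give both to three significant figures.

V_th = 0.712 V, R_th = 89.1 kΩ

V_th is the open-circuit tap voltage: 6.55 × 100/(820 + 100) = 0.712 V.
With the supply zeroed, R_A and R_B appear in parallel from the tap: R_th = R_A‖R_B = (820 × 100)/920.0 = 89.1 kΩ.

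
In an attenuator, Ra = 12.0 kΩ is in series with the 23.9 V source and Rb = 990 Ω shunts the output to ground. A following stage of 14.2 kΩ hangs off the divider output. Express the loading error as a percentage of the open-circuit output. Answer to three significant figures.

6.05 %

The divider's output (Thévenin) resistance is Ra‖Rb = 914.5 Ω.
Fractional drop under load = R_th/(R_th + R_L) = 914.5 / (914.5 + 14200) = 0.06051.
So the output falls by 6.05 %.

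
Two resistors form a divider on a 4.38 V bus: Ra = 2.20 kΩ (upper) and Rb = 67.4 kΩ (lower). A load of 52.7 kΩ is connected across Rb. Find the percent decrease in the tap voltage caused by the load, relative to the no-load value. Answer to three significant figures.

The divider's output (Thévenin) resistance is Ra‖Rb = 2.130 kΩ.
Fractional drop under load = R_th/(R_th + R_L) = 2.130 / (2.130 + 52.7) = 0.03886.
So the output falls by 3.89 %.

3.89 %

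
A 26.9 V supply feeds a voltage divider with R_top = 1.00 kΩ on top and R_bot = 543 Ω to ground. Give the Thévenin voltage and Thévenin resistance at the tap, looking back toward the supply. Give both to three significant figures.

V_th is the open-circuit tap voltage: 26.9 × 543/(1000 + 543) = 9.47 V.
With the supply zeroed, R_top and R_bot appear in parallel from the tap: R_th = R_top‖R_bot = (1000 × 543)/1543 = 352 Ω.

V_th = 9.47 V, R_th = 352 Ω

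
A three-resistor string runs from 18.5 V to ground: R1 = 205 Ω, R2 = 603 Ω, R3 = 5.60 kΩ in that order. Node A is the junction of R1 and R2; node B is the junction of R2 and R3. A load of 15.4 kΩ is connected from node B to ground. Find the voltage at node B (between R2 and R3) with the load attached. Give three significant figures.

At node B, R3 is in parallel with the load: R3‖R_L = 4107 Ω.
Below node A the resistance is R2 + (R3‖R_L) = 4710 Ω, so V_A = 18.5 × 4710/4915 = 17.73 V.
Then V_B = V_A × (R3‖R_L)/(R2 + R3‖R_L) = 17.73 × 4107/4710 = 15.5 V.

V ≈ 15.5 V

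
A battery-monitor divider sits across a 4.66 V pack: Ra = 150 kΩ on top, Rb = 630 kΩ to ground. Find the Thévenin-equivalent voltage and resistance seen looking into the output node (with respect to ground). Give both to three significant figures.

V_th = 3.76 V, R_th = 121 kΩ

V_th is the open-circuit tap voltage: 4.66 × 630/(150 + 630) = 3.76 V.
With the supply zeroed, Ra and Rb appear in parallel from the tap: R_th = Ra‖Rb = (150 × 630)/780.0 = 121 kΩ.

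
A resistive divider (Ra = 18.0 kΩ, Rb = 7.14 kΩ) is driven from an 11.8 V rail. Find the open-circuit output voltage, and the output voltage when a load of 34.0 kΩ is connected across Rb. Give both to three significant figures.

Open-circuit: V = 11.8 × 7.14/(18.0 + 7.14) = 3.35 V.
With the load, Rb becomes Rb‖R_L = 5.901 kΩ, so V = 11.8 × 5.901/23.90 = 2.91 V.

Unloaded: 3.35 V; loaded: 2.91 V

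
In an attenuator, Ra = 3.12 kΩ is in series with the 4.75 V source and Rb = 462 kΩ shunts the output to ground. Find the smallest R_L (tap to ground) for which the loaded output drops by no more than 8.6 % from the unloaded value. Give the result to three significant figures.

Output resistance R_th = Ra‖Rb = (3.12 × 462)/465.1 = 3.099 kΩ.
The fractional drop is R_th/(R_th + R_L); requiring this ≤ 0.0860 gives R_L ≥ R_th(1/0.0860 − 1) = 3.099 × 10.63 = 32.9 kΩ.

R_L(min) ≈ 32.9 kΩ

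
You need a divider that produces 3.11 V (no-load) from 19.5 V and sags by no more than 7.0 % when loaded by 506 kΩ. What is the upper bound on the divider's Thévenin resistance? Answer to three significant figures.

R_th ≤ 38.1 kΩ

Loading drop = R_th/(R_th + R_L) ≤ 0.0700, so R_th ≤ R_L · ε/(1−ε) = 506 kΩ × 0.0700/0.9300 = 38.1 kΩ.
(Any R1, R2 with R2/(R1+R2) = 0.159 and R1‖R2 ≤ 38.1 kΩ will meet the spec.)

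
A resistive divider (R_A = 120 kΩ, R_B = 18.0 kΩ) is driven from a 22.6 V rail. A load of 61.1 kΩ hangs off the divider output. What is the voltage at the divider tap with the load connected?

V_out ≈ 2.35 V

The load sits in parallel with R_B: R_B‖R_L = (18.0 × 61.1) / (18.0 + 61.1) = 13.90 kΩ.
V_out = 22.6 × 13.90 / (120 + 13.90) = 22.6 × 13.90/133.9 = 2.35 V.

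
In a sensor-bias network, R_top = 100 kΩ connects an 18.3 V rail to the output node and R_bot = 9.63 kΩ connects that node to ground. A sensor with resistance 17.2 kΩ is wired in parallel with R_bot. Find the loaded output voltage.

V_out ≈ 1.06 V

The load sits in parallel with R_bot: R_bot‖R_L = (9.63 × 17.2) / (9.63 + 17.2) = 6.174 kΩ.
V_out = 18.3 × 6.174 / (100 + 6.174) = 18.3 × 6.174/106.2 = 1.06 V.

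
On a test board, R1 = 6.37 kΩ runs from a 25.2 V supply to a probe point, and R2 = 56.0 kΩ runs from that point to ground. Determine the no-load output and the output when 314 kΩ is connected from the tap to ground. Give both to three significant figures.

Unloaded: 22.6 V; loaded: 22.2 V

Open-circuit: V = 25.2 × 56.0/(6.37 + 56.0) = 22.6 V.
With the load, R2 becomes R2‖R_L = 47.52 kΩ, so V = 25.2 × 47.52/53.89 = 22.2 V.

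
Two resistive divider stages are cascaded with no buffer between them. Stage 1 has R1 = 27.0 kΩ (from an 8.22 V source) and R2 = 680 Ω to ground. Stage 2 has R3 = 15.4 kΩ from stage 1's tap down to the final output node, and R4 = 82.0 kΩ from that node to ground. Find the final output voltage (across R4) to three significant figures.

Stage 2 presents R3+R4 = 97400 Ω as a load on stage 1's tap.
Stage 1's lower leg becomes R2‖(R3+R4) = 675.3 Ω, so V_mid = 8.22 × 675.3/27680 = 0.2006 V.
Stage 2 is itself unloaded: V_out = V_mid × R4/(R3+R4) = 0.2006 × 82000/97400 = 0.169 V.

V_out ≈ 0.169 V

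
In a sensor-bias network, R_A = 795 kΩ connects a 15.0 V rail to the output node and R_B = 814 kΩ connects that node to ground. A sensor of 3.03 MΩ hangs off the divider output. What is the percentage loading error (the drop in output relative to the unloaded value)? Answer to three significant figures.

11.7 %

Unloaded V = 15.0 × 814/1609 = 7.5886 V.
Loaded: R_B‖R_L = 641.6 kΩ, giving V = 15.0 × 641.6/1437 = 6.6993 V.
Drop = (7.5886 − 6.6993) / 7.5886 = 11.7 %.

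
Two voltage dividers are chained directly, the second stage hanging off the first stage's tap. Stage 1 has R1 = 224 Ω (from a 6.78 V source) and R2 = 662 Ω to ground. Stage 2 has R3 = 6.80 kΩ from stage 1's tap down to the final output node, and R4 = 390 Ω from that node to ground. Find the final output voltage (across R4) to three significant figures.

Stage 2 presents R3+R4 = 7190 Ω as a load on stage 1's tap.
Stage 1's lower leg becomes R2‖(R3+R4) = 606.2 Ω, so V_mid = 6.78 × 606.2/830.2 = 4.951 V.
Stage 2 is itself unloaded: V_out = V_mid × R4/(R3+R4) = 4.951 × 390/7190 = 0.269 V.

V_out ≈ 0.269 V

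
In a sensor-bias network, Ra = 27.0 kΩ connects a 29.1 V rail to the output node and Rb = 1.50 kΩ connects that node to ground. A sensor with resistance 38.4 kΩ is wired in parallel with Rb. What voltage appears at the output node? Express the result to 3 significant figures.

V_out ≈ 1.48 V

The load sits in parallel with Rb: Rb‖R_L = (1.50 × 38.4) / (1.50 + 38.4) = 1.444 kΩ.
V_out = 29.1 × 1.444 / (27.0 + 1.444) = 29.1 × 1.444/28.44 = 1.48 V.
(Unloaded it would have been 1.53 V.)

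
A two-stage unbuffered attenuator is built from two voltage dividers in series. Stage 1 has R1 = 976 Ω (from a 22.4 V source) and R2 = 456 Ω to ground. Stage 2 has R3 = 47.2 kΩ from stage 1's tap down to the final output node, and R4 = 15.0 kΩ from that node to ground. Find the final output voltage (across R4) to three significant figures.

V_out ≈ 1.71 V

Stage 2 presents R3+R4 = 62200 Ω as a load on stage 1's tap.
Stage 1's lower leg becomes R2‖(R3+R4) = 452.7 Ω, so V_mid = 22.4 × 452.7/1429 = 7.097 V.
Stage 2 is itself unloaded: V_out = V_mid × R4/(R3+R4) = 7.097 × 15000/62200 = 1.71 V.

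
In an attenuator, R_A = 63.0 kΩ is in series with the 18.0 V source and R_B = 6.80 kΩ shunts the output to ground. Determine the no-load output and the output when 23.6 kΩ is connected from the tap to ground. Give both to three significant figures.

Unloaded: 1.75 V; loaded: 1.39 V

Open-circuit: V = 18.0 × 6.80/(63.0 + 6.80) = 1.75 V.
With the load, R_B becomes R_B‖R_L = 5.279 kΩ, so V = 18.0 × 5.279/68.28 = 1.39 V.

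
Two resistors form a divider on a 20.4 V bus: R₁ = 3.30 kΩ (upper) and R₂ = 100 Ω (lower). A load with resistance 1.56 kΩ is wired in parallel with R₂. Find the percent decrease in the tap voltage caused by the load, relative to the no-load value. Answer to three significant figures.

The divider's output (Thévenin) resistance is R₁‖R₂ = 97.06 Ω.
Fractional drop under load = R_th/(R_th + R_L) = 97.06 / (97.06 + 1560) = 0.05857.
So the output falls by 5.86 %.

5.86 %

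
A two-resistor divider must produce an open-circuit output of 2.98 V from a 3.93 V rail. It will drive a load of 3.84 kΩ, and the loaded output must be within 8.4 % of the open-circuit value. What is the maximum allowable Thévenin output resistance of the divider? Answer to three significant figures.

Loading drop = R_th/(R_th + R_L) ≤ 0.0840, so R_th ≤ R_L · ε/(1−ε) = 3.84 kΩ × 0.0840/0.9160 = 352 Ω.

R_th ≤ 352 Ω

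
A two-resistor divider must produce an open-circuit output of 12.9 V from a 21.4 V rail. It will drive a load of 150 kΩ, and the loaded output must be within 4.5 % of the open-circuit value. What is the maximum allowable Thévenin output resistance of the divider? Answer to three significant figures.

Loading drop = R_th/(R_th + R_L) ≤ 0.0450, so R_th ≤ R_L · ε/(1−ε) = 150 kΩ × 0.0450/0.9550 = 7.07 kΩ.

R_th ≤ 7.07 kΩ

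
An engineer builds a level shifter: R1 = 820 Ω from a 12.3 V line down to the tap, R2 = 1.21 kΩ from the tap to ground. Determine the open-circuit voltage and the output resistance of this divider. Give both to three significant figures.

V_th is the open-circuit tap voltage: 12.3 × 1210/(820 + 1210) = 7.33 V.
With the supply zeroed, R1 and R2 appear in parallel from the tap: R_th = R1‖R2 = (820 × 1210)/2030 = 489 Ω.

V_th = 7.33 V, R_th = 489 Ω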